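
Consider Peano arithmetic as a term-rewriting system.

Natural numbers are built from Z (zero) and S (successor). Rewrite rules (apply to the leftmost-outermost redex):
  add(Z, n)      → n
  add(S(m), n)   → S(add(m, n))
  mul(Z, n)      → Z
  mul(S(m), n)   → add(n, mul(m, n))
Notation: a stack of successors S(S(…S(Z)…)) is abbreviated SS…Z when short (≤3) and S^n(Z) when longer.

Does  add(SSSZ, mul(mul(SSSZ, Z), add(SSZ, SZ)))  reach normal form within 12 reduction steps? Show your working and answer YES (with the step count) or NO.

Answer: YES — reaches normal form SSSZ in 12 ≤ 12 steps

Derivation:
  start: add(SSSZ, mul(mul(SSSZ, Z), add(SSZ, SZ)))
  [1] S(add(SSZ, mul(mul(SSSZ, Z), add(SSZ, SZ))))
  [2] S(S(add(SZ, mul(mul(SSSZ, Z), add(SSZ, SZ)))))
  [3] S(S(S(add(Z, mul(mul(SSSZ, Z), add(SSZ, SZ))))))
  [4] S(S(S(mul(mul(SSSZ, Z), add(SSZ, SZ)))))
  [5] S(S(S(mul(add(Z, mul(SSZ, Z)), add(SSZ, SZ)))))
  [6] S(S(S(mul(mul(SSZ, Z), add(SSZ, SZ)))))
  [7] S(S(S(mul(add(Z, mul(SZ, Z)), add(SSZ, SZ)))))
  [8] S(S(S(mul(mul(SZ, Z), add(SSZ, SZ)))))
  [9] S(S(S(mul(add(Z, mul(Z, Z)), add(SSZ, SZ)))))
  [10] S(S(S(mul(mul(Z, Z), add(SSZ, SZ)))))
  [11] S(S(S(mul(Z, add(SSZ, SZ)))))
  [12] SSSZ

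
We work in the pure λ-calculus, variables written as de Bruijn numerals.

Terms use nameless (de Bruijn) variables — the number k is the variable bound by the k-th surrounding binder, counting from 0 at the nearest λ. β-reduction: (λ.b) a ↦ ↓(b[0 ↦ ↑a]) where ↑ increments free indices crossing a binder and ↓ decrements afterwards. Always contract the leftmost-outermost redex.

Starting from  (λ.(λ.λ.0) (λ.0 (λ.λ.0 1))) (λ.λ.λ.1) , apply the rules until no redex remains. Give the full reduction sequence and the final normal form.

  start: (λ.(λ.λ.0) (λ.0 (λ.λ.0 1))) (λ.λ.λ.1)
  [1] (λ.λ.0) (λ.0 (λ.λ.0 1))
  [2] λ.0

Answer: normal form = λ.0  (in 2 steps)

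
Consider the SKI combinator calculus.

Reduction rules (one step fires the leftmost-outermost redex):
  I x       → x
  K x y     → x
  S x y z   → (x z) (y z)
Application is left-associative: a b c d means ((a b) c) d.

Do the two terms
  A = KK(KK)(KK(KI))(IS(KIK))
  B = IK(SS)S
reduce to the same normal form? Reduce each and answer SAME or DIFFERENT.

Answer: DIFFERENT — A ⇓ K, B ⇓ SS

Reduction:
Term A:
  start: KK(KK)(KK(KI))(IS(KIK))
  step 1: K(KK(KI))(IS(KIK))
  step 2: KK(KI)
  step 3: K

Term B:
  start: IK(SS)S
  step 1: K(SS)S
  step 2: SS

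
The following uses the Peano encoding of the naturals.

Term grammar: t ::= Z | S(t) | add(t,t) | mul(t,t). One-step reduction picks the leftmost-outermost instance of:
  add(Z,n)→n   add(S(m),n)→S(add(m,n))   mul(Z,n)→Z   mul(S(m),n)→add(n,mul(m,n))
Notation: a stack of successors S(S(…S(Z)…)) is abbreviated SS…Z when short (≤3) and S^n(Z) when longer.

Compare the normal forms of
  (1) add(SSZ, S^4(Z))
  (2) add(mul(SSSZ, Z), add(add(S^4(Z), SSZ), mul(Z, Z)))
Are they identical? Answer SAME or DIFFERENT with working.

Answer: SAME — A ⇓ S^6(Z), B ⇓ S^6(Z)

Reduction:
Term A:
  start: add(SSZ, S^4(Z))
  →1  S(add(SZ, S^4(Z)))
  →2  S(S(add(Z, S^4(Z))))
  →3  S^6(Z)

Term B:
  start: add(mul(SSSZ, Z), add(add(S^4(Z), SSZ), mul(Z, Z)))
  →1  add(add(Z, mul(SSZ, Z)), add(add(S^4(Z), SSZ), mul(Z, Z)))
  →2  add(mul(SSZ, Z), add(add(S^4(Z), SSZ), mul(Z, Z)))
  →3  add(add(Z, mul(SZ, Z)), add(add(S^4(Z), SSZ), mul(Z, Z)))
  →4  add(mul(SZ, Z), add(add(S^4(Z), SSZ), mul(Z, Z)))
  →5  add(add(Z, mul(Z, Z)), add(add(S^4(Z), SSZ), mul(Z, Z)))
  →6  add(mul(Z, Z), add(add(S^4(Z), SSZ), mul(Z, Z)))
  →7  add(Z, add(add(S^4(Z), SSZ), mul(Z, Z)))
  →8  add(add(S^4(Z), SSZ), mul(Z, Z))
  →9  add(S(add(SSSZ, SSZ)), mul(Z, Z))
  →10  S(add(add(SSSZ, SSZ), mul(Z, Z)))
  →11  S(add(S(add(SSZ, SSZ)), mul(Z, Z)))
  →12  S(S(add(add(SSZ, SSZ), mul(Z, Z))))
  →13  S(S(add(S(add(SZ, SSZ)), mul(Z, Z))))
  →14  S(S(S(add(add(SZ, SSZ), mul(Z, Z)))))
  →15  S(S(S(add(S(add(Z, SSZ)), mul(Z, Z)))))
  →16  S(S(S(S(add(add(Z, SSZ), mul(Z, Z))))))
  →17  S(S(S(S(add(SSZ, mul(Z, Z))))))
  →18  S(S(S(S(S(add(SZ, mul(Z, Z)))))))
  →19  S(S(S(S(S(S(add(Z, mul(Z, Z))))))))
  →20  S(S(S(S(S(S(mul(Z, Z)))))))
  →21  S^6(Z)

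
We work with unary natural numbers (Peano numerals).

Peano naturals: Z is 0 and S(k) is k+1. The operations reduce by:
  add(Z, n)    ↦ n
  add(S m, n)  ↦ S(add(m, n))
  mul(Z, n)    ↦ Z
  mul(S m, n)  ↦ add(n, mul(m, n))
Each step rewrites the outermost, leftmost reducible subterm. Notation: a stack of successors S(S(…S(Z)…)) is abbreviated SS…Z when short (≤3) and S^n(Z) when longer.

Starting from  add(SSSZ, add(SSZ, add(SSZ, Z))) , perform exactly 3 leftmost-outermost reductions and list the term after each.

  start: add(SSSZ, add(SSZ, add(SSZ, Z)))
  step 1: S(add(SSZ, add(SSZ, add(SSZ, Z))))
  step 2: S(S(add(SZ, add(SSZ, add(SSZ, Z)))))
  step 3: S(S(S(add(Z, add(SSZ, add(SSZ, Z))))))

Answer: after 3 steps: S(S(S(add(Z, add(SSZ, add(SSZ, Z))))))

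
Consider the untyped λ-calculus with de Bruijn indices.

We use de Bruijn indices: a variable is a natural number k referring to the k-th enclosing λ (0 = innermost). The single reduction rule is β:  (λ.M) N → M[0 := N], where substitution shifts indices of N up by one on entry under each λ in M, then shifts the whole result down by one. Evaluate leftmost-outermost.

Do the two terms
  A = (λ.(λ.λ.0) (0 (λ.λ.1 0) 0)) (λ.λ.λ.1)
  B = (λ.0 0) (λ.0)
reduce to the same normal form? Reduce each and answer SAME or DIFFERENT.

Answer: SAME — A ⇓ λ.0, B ⇓ λ.0

Working:
Term A:
  start: (λ.(λ.λ.0) (0 (λ.λ.1 0) 0)) (λ.λ.λ.1)
  [1] (λ.λ.0) ((λ.λ.λ.1) (λ.λ.1 0) (λ.λ.λ.1))
  [2] λ.0

Term B:
  start: (λ.0 0) (λ.0)
  [1] (λ.0) (λ.0)
  [2] λ.0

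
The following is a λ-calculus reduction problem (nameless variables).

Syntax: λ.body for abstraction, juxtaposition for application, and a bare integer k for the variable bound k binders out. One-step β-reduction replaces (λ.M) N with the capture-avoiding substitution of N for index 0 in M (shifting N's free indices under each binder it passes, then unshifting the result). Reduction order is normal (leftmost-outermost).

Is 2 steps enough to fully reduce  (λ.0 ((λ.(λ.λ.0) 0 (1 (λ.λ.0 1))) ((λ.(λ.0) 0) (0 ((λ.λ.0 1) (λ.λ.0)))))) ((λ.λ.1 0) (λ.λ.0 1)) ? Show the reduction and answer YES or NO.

  start: (λ.0 ((λ.(λ.λ.0) 0 (1 (λ.λ.0 1))) ((λ.(λ.0) 0) (0 ((λ.λ.0 1) (λ.λ.0)))))) ((λ.λ.1 0) (λ.λ.0 1))
  step 1: (λ.λ.1 0) (λ.λ.0 1) ((λ.(λ.λ.0) 0 ((λ.λ.1 0) (λ.λ.0 1) (λ.λ.0 1))) ((λ.(λ.0) 0) ((λ.λ.1 0) (λ.λ.0 1) ((λ.λ.0 1) (λ.λ.0)))))
  step 2: (λ.(λ.λ.0 1) 0) ((λ.(λ.λ.0) 0 ((λ.λ.1 0) (λ.λ.0 1) (λ.λ.0 1))) ((λ.(λ.0) 0) ((λ.λ.1 0) (λ.λ.0 1) ((λ.λ.0 1) (λ.λ.0)))))

Answer: NO — after 2 steps the term is (λ.(λ.λ.0 1) 0) ((λ.(λ.λ.0) 0 ((λ.λ.1 0) (λ.λ.0 1) (λ.λ.0 1))) ((λ.(λ.0) 0) ((λ.λ.1 0) (λ.λ.0 1) ((λ.λ.0 1) (λ.λ.0))))), not yet normal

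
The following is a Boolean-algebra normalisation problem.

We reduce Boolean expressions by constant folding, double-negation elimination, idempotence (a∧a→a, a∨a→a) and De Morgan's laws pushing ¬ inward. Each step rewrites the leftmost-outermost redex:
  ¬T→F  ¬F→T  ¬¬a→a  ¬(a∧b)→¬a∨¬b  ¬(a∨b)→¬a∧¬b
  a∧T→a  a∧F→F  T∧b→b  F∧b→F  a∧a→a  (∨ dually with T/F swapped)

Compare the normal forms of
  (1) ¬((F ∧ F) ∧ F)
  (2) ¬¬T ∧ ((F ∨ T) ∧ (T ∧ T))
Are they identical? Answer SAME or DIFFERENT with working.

Answer: SAME — A ⇓ T, B ⇓ T

Derivation:
Term A:
  start: ¬((F ∧ F) ∧ F)
  →1  ¬(F ∧ F) ∨ ¬F
  →2  (¬F ∨ ¬F) ∨ ¬F
  →3  ¬F ∨ ¬F
  →4  ¬F
  →5  T

Term B:
  start: ¬¬T ∧ ((F ∨ T) ∧ (T ∧ T))
  →1  T ∧ ((F ∨ T) ∧ (T ∧ T))
  →2  (F ∨ T) ∧ (T ∧ T)
  →3  T ∧ (T ∧ T)
  →4  T ∧ T
  →5  T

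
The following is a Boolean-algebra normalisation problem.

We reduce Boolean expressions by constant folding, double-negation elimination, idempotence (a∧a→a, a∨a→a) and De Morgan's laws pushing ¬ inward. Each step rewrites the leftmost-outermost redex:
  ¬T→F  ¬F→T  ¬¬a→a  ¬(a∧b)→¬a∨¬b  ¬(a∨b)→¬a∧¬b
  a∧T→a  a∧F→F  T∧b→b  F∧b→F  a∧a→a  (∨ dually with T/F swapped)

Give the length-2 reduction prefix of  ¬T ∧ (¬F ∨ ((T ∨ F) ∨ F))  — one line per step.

  start: ¬T ∧ (¬F ∨ ((T ∨ F) ∨ F))
  →1  F ∧ (¬F ∨ ((T ∨ F) ∨ F))
  →2  F

Answer: after 2 steps: F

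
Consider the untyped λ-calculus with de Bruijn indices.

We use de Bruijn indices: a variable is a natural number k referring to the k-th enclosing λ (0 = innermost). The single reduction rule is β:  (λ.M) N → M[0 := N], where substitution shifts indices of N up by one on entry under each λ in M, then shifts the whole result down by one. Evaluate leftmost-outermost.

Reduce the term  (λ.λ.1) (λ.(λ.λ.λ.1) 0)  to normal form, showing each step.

Answer: normal form = λ.λ.λ.λ.1  (in 2 steps)

Reduction:
  start: (λ.λ.1) (λ.(λ.λ.λ.1) 0)
  [1] λ.λ.(λ.λ.λ.1) 0
  [2] λ.λ.λ.λ.1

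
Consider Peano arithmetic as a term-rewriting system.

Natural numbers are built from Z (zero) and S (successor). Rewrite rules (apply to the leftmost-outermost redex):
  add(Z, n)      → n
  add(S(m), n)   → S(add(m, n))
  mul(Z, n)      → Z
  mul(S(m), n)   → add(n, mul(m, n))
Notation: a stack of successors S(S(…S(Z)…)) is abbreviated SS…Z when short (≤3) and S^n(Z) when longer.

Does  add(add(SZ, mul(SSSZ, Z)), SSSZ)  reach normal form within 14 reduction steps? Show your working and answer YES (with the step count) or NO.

Answer: YES — reaches normal form S^4(Z) in 11 ≤ 14 steps

Working:
  start: add(add(SZ, mul(SSSZ, Z)), SSSZ)
  [1] add(S(add(Z, mul(SSSZ, Z))), SSSZ)
  [2] S(add(add(Z, mul(SSSZ, Z)), SSSZ))
  [3] S(add(mul(SSSZ, Z), SSSZ))
  [4] S(add(add(Z, mul(SSZ, Z)), SSSZ))
  [5] S(add(mul(SSZ, Z), SSSZ))
  [6] S(add(add(Z, mul(SZ, Z)), SSSZ))
  [7] S(add(mul(SZ, Z), SSSZ))
  [8] S(add(add(Z, mul(Z, Z)), SSSZ))
  [9] S(add(mul(Z, Z), SSSZ))
  [10] S(add(Z, SSSZ))
  [11] S^4(Z)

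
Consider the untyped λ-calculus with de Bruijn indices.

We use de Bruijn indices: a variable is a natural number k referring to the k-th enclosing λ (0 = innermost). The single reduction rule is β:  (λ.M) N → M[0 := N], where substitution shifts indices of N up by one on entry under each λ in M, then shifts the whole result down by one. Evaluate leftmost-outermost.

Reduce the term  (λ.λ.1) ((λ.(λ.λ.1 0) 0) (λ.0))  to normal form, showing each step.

  start: (λ.λ.1) ((λ.(λ.λ.1 0) 0) (λ.0))
  step 1: λ.(λ.(λ.λ.1 0) 0) (λ.0)
  step 2: λ.(λ.λ.1 0) (λ.0)
  step 3: λ.λ.(λ.0) 0
  step 4: λ.λ.0

Answer: normal form = λ.λ.0  (in 4 steps)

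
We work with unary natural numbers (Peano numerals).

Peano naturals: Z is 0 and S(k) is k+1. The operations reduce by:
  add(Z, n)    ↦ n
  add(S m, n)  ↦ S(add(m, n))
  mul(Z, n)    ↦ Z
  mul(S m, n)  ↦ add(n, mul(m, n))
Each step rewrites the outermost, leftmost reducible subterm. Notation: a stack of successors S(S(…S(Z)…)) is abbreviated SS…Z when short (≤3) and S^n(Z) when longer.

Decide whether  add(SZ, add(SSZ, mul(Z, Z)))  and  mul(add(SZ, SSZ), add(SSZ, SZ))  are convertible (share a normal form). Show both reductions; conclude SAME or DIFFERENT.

Answer: DIFFERENT — A ⇓ SSSZ, B ⇓ S^9(Z)

Reduction:
Term A:
  start: add(SZ, add(SSZ, mul(Z, Z)))
  →1  S(add(Z, add(SSZ, mul(Z, Z))))
  →2  S(add(SSZ, mul(Z, Z)))
  →3  S(S(add(SZ, mul(Z, Z))))
  →4  S(S(S(add(Z, mul(Z, Z)))))
  →5  S(S(S(mul(Z, Z))))
  →6  SSSZ

Term B:
  start: mul(add(SZ, SSZ), add(SSZ, SZ))
  →1  mul(S(add(Z, SSZ)), add(SSZ, SZ))
  →2  add(add(SSZ, SZ), mul(add(Z, SSZ), add(SSZ, SZ)))
  →3  add(S(add(SZ, SZ)), mul(add(Z, SSZ), add(SSZ, SZ)))
  →4  S(add(add(SZ, SZ), mul(add(Z, SSZ), add(SSZ, SZ))))
  →5  S(add(S(add(Z, SZ)), mul(add(Z, SSZ), add(SSZ, SZ))))
  →6  S(S(add(add(Z, SZ), mul(add(Z, SSZ), add(SSZ, SZ)))))
  →7  S(S(add(SZ, mul(add(Z, SSZ), add(SSZ, SZ)))))
  →8  S(S(S(add(Z, mul(add(Z, SSZ), add(SSZ, SZ))))))
  →9  S(S(S(mul(add(Z, SSZ), add(SSZ, SZ)))))
  →10  S(S(S(mul(SSZ, add(SSZ, SZ)))))
  →11  S(S(S(add(add(SSZ, SZ), mul(SZ, add(SSZ, SZ))))))
  →12  S(S(S(add(S(add(SZ, SZ)), mul(SZ, add(SSZ, SZ))))))
  →13  S(S(S(S(add(add(SZ, SZ), mul(SZ, add(SSZ, SZ)))))))
  →14  S(S(S(S(add(S(add(Z, SZ)), mul(SZ, add(SSZ, SZ)))))))
  →15  S(S(S(S(S(add(add(Z, SZ), mul(SZ, add(SSZ, SZ))))))))
  →16  S(S(S(S(S(add(SZ, mul(SZ, add(SSZ, SZ))))))))
  →17  S(S(S(S(S(S(add(Z, mul(SZ, add(SSZ, SZ)))))))))
  →18  S(S(S(S(S(S(mul(SZ, add(SSZ, SZ))))))))
  →19  S(S(S(S(S(S(add(add(SSZ, SZ), mul(Z, add(SSZ, SZ)))))))))
  →20  S(S(S(S(S(S(add(S(add(SZ, SZ)), mul(Z, add(SSZ, SZ)))))))))
  →21  S(S(S(S(S(S(S(add(add(SZ, SZ), mul(Z, add(SSZ, SZ))))))))))
  →22  S(S(S(S(S(S(S(add(S(add(Z, SZ)), mul(Z, add(SSZ, SZ))))))))))
  →23  S(S(S(S(S(S(S(S(add(add(Z, SZ), mul(Z, add(SSZ, SZ)))))))))))
  →24  S(S(S(S(S(S(S(S(add(SZ, mul(Z, add(SSZ, SZ)))))))))))
  →25  S(S(S(S(S(S(S(S(S(add(Z, mul(Z, add(SSZ, SZ))))))))))))
  →26  S(S(S(S(S(S(S(S(S(mul(Z, add(SSZ, SZ)))))))))))
  →27  S^9(Z)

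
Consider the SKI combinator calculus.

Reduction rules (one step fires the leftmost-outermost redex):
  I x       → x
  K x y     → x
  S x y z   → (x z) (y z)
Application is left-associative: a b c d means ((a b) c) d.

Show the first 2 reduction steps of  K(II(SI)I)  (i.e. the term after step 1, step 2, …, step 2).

  start: K(II(SI)I)
  [1] K(I(SI)I)
  [2] K(SII)

Answer: after 2 steps: K(SII)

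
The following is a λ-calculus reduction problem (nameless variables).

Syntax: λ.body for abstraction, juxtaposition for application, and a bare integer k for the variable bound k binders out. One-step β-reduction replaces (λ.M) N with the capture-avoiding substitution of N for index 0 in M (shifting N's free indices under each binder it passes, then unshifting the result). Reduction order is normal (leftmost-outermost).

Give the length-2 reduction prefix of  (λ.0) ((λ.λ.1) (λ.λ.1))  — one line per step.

Answer: after 2 steps: λ.λ.λ.1

Reduction:
  start: (λ.0) ((λ.λ.1) (λ.λ.1))
  →1  (λ.λ.1) (λ.λ.1)
  →2  λ.λ.λ.1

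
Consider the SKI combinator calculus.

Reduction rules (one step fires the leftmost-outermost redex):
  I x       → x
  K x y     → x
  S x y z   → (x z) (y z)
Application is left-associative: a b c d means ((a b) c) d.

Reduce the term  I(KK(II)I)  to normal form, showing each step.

Answer: normal form = KI  (in 2 steps)

Reduction:
  start: I(KK(II)I)
  →1  KK(II)I
  →2  KI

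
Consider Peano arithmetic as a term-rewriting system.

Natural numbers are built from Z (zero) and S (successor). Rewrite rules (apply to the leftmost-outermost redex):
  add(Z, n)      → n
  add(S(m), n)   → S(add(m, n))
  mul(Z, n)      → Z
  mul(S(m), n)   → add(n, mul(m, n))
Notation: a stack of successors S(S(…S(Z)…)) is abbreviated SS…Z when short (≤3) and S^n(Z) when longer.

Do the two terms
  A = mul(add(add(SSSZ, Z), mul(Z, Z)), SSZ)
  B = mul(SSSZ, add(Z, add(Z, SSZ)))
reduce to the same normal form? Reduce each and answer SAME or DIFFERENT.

Answer: SAME — A ⇓ S^6(Z), B ⇓ S^6(Z)

Working:
Term A:
  start: mul(add(add(SSSZ, Z), mul(Z, Z)), SSZ)
  [1] mul(add(S(add(SSZ, Z)), mul(Z, Z)), SSZ)
  [2] mul(S(add(add(SSZ, Z), mul(Z, Z))), SSZ)
  [3] add(SSZ, mul(add(add(SSZ, Z), mul(Z, Z)), SSZ))
  [4] S(add(SZ, mul(add(add(SSZ, Z), mul(Z, Z)), SSZ)))
  [5] S(S(add(Z, mul(add(add(SSZ, Z), mul(Z, Z)), SSZ))))
  [6] S(S(mul(add(add(SSZ, Z), mul(Z, Z)), SSZ)))
  [7] S(S(mul(add(S(add(SZ, Z)), mul(Z, Z)), SSZ)))
  [8] S(S(mul(S(add(add(SZ, Z), mul(Z, Z))), SSZ)))
  [9] S(S(add(SSZ, mul(add(add(SZ, Z), mul(Z, Z)), SSZ))))
  [10] S(S(S(add(SZ, mul(add(add(SZ, Z), mul(Z, Z)), SSZ)))))
  [11] S(S(S(S(add(Z, mul(add(add(SZ, Z), mul(Z, Z)), SSZ))))))
  [12] S(S(S(S(mul(add(add(SZ, Z), mul(Z, Z)), SSZ)))))
  [13] S(S(S(S(mul(add(S(add(Z, Z)), mul(Z, Z)), SSZ)))))
  [14] S(S(S(S(mul(S(add(add(Z, Z), mul(Z, Z))), SSZ)))))
  [15] S(S(S(S(add(SSZ, mul(add(add(Z, Z), mul(Z, Z)), SSZ))))))
  [16] S(S(S(S(S(add(SZ, mul(add(add(Z, Z), mul(Z, Z)), SSZ)))))))
  [17] S(S(S(S(S(S(add(Z, mul(add(add(Z, Z), mul(Z, Z)), SSZ))))))))
  [18] S(S(S(S(S(S(mul(add(add(Z, Z), mul(Z, Z)), SSZ)))))))
  [19] S(S(S(S(S(S(mul(add(Z, mul(Z, Z)), SSZ)))))))
  [20] S(S(S(S(S(S(mul(mul(Z, Z), SSZ)))))))
  [21] S(S(S(S(S(S(mul(Z, SSZ)))))))
  [22] S^6(Z)

Term B:
  start: mul(SSSZ, add(Z, add(Z, SSZ)))
  [1] add(add(Z, add(Z, SSZ)), mul(SSZ, add(Z, add(Z, SSZ))))
  [2] add(add(Z, SSZ), mul(SSZ, add(Z, add(Z, SSZ))))
  [3] add(SSZ, mul(SSZ, add(Z, add(Z, SSZ))))
  [4] S(add(SZ, mul(SSZ, add(Z, add(Z, SSZ)))))
  [5] S(S(add(Z, mul(SSZ, add(Z, add(Z, SSZ))))))
  [6] S(S(mul(SSZ, add(Z, add(Z, SSZ)))))
  [7] S(S(add(add(Z, add(Z, SSZ)), mul(SZ, add(Z, add(Z, SSZ))))))
  [8] S(S(add(add(Z, SSZ), mul(SZ, add(Z, add(Z, SSZ))))))
  [9] S(S(add(SSZ, mul(SZ, add(Z, add(Z, SSZ))))))
  [10] S(S(S(add(SZ, mul(SZ, add(Z, add(Z, SSZ)))))))
  [11] S(S(S(S(add(Z, mul(SZ, add(Z, add(Z, SSZ))))))))
  [12] S(S(S(S(mul(SZ, add(Z, add(Z, SSZ)))))))
  [13] S(S(S(S(add(add(Z, add(Z, SSZ)), mul(Z, add(Z, add(Z, SSZ))))))))
  [14] S(S(S(S(add(add(Z, SSZ), mul(Z, add(Z, add(Z, SSZ))))))))
  [15] S(S(S(S(add(SSZ, mul(Z, add(Z, add(Z, SSZ))))))))
  [16] S(S(S(S(S(add(SZ, mul(Z, add(Z, add(Z, SSZ)))))))))
  [17] S(S(S(S(S(S(add(Z, mul(Z, add(Z, add(Z, SSZ))))))))))
  [18] S(S(S(S(S(S(mul(Z, add(Z, add(Z, SSZ)))))))))
  [19] S^6(Z)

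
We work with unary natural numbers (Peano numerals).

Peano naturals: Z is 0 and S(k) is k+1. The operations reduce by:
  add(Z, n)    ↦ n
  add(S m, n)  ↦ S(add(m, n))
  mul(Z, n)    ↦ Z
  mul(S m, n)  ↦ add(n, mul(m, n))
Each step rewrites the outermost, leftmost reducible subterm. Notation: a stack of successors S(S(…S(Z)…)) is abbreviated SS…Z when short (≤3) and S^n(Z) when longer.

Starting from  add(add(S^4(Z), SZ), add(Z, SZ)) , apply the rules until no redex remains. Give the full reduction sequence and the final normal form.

Answer: normal form = S^6(Z)  (in 12 steps)

Reduction:
  start: add(add(S^4(Z), SZ), add(Z, SZ))
  →1  add(S(add(SSSZ, SZ)), add(Z, SZ))
  →2  S(add(add(SSSZ, SZ), add(Z, SZ)))
  →3  S(add(S(add(SSZ, SZ)), add(Z, SZ)))
  →4  S(S(add(add(SSZ, SZ), add(Z, SZ))))
  →5  S(S(add(S(add(SZ, SZ)), add(Z, SZ))))
  →6  S(S(S(add(add(SZ, SZ), add(Z, SZ)))))
  →7  S(S(S(add(S(add(Z, SZ)), add(Z, SZ)))))
  →8  S(S(S(S(add(add(Z, SZ), add(Z, SZ))))))
  →9  S(S(S(S(add(SZ, add(Z, SZ))))))
  →10  S(S(S(S(S(add(Z, add(Z, SZ)))))))
  →11  S(S(S(S(S(add(Z, SZ))))))
  →12  S^6(Z)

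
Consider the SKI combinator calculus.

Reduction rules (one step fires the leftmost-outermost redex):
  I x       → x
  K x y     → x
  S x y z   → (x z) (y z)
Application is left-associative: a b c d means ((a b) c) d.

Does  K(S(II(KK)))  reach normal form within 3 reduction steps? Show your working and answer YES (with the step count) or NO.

  start: K(S(II(KK)))
  →1  K(S(I(KK)))
  →2  K(S(KK))

Answer: YES — reaches normal form K(S(KK)) in 2 ≤ 3 steps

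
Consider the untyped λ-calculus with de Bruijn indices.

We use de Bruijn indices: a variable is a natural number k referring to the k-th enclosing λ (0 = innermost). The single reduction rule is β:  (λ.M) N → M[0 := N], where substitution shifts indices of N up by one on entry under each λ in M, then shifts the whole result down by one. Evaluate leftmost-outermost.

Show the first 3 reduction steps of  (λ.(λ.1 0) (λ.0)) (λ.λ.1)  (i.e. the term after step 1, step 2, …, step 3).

Answer: after 3 steps: λ.λ.0

Reduction:
  start: (λ.(λ.1 0) (λ.0)) (λ.λ.1)
  [1] (λ.(λ.λ.1) 0) (λ.0)
  [2] (λ.λ.1) (λ.0)
  [3] λ.λ.0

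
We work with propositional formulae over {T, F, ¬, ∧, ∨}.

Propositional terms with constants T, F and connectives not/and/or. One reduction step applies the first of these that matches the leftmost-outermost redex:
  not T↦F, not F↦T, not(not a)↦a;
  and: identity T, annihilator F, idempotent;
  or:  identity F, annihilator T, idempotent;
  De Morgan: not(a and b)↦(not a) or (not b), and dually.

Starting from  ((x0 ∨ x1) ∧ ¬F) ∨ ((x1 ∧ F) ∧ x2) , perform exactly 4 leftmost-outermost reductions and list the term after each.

Answer: after 4 steps: (x0 ∨ x1) ∨ F

Working:
  start: ((x0 ∨ x1) ∧ ¬F) ∨ ((x1 ∧ F) ∧ x2)
  [1] ((x0 ∨ x1) ∧ T) ∨ ((x1 ∧ F) ∧ x2)
  [2] (x0 ∨ x1) ∨ ((x1 ∧ F) ∧ x2)
  [3] (x0 ∨ x1) ∨ (F ∧ x2)
  [4] (x0 ∨ x1) ∨ F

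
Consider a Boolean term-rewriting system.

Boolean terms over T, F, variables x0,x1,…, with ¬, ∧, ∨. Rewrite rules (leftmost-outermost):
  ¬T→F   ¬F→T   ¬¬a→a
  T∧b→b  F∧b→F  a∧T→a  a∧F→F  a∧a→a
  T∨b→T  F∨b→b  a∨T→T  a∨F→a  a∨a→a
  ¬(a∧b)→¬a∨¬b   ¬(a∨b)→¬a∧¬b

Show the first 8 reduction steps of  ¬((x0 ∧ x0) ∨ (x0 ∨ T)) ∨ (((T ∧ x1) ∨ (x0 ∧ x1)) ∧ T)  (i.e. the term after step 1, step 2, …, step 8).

  start: ¬((x0 ∧ x0) ∨ (x0 ∨ T)) ∨ (((T ∧ x1) ∨ (x0 ∧ x1)) ∧ T)
  →1  (¬(x0 ∧ x0) ∧ ¬(x0 ∨ T)) ∨ (((T ∧ x1) ∨ (x0 ∧ x1)) ∧ T)
  →2  ((¬x0 ∨ ¬x0) ∧ ¬(x0 ∨ T)) ∨ (((T ∧ x1) ∨ (x0 ∧ x1)) ∧ T)
  →3  (¬x0 ∧ ¬(x0 ∨ T)) ∨ (((T ∧ x1) ∨ (x0 ∧ x1)) ∧ T)
  →4  (¬x0 ∧ (¬x0 ∧ ¬T)) ∨ (((T ∧ x1) ∨ (x0 ∧ x1)) ∧ T)
  →5  (¬x0 ∧ (¬x0 ∧ F)) ∨ (((T ∧ x1) ∨ (x0 ∧ x1)) ∧ T)
  →6  (¬x0 ∧ F) ∨ (((T ∧ x1) ∨ (x0 ∧ x1)) ∧ T)
  →7  F ∨ (((T ∧ x1) ∨ (x0 ∧ x1)) ∧ T)
  →8  ((T ∧ x1) ∨ (x0 ∧ x1)) ∧ T

Answer: after 8 steps: ((T ∧ x1) ∨ (x0 ∧ x1)) ∧ T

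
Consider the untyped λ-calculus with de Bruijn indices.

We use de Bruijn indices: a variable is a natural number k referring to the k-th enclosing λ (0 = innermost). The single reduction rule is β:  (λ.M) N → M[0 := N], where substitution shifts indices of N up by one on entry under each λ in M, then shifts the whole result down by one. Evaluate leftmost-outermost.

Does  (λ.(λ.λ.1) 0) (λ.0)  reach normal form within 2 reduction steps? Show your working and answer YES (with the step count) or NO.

Answer: YES — reaches normal form λ.λ.0 in 2 ≤ 2 steps

Reduction:
  start: (λ.(λ.λ.1) 0) (λ.0)
  [1] (λ.λ.1) (λ.0)
  [2] λ.λ.0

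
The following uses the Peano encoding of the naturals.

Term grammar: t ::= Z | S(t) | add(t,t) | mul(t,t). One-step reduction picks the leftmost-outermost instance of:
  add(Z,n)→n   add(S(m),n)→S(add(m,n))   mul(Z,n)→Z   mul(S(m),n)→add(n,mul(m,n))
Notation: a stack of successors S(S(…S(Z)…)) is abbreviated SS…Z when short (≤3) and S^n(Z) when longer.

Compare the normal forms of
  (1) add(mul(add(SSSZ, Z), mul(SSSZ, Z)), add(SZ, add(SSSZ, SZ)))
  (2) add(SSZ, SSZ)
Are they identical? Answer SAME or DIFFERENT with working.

Answer: DIFFERENT — A ⇓ S^5(Z), B ⇓ S^4(Z)

Working:
Term A:
  start: add(mul(add(SSSZ, Z), mul(SSSZ, Z)), add(SZ, add(SSSZ, SZ)))
  [1] add(mul(S(add(SSZ, Z)), mul(SSSZ, Z)), add(SZ, add(SSSZ, SZ)))
  [2] add(add(mul(SSSZ, Z), mul(add(SSZ, Z), mul(SSSZ, Z))), add(SZ, add(SSSZ, SZ)))
  [3] add(add(add(Z, mul(SSZ, Z)), mul(add(SSZ, Z), mul(SSSZ, Z))), add(SZ, add(SSSZ, SZ)))
  [4] add(add(mul(SSZ, Z), mul(add(SSZ, Z), mul(SSSZ, Z))), add(SZ, add(SSSZ, SZ)))
  [5] add(add(add(Z, mul(SZ, Z)), mul(add(SSZ, Z), mul(SSSZ, Z))), add(SZ, add(SSSZ, SZ)))
  [6] add(add(mul(SZ, Z), mul(add(SSZ, Z), mul(SSSZ, Z))), add(SZ, add(SSSZ, SZ)))
  [7] add(add(add(Z, mul(Z, Z)), mul(add(SSZ, Z), mul(SSSZ, Z))), add(SZ, add(SSSZ, SZ)))
  [8] add(add(mul(Z, Z), mul(add(SSZ, Z), mul(SSSZ, Z))), add(SZ, add(SSSZ, SZ)))
  [9] add(add(Z, mul(add(SSZ, Z), mul(SSSZ, Z))), add(SZ, add(SSSZ, SZ)))
  [10] add(mul(add(SSZ, Z), mul(SSSZ, Z)), add(SZ, add(SSSZ, SZ)))
  [11] add(mul(S(add(SZ, Z)), mul(SSSZ, Z)), add(SZ, add(SSSZ, SZ)))
  [12] add(add(mul(SSSZ, Z), mul(add(SZ, Z), mul(SSSZ, Z))), add(SZ, add(SSSZ, SZ)))
  [13] add(add(add(Z, mul(SSZ, Z)), mul(add(SZ, Z), mul(SSSZ, Z))), add(SZ, add(SSSZ, SZ)))
  [14] add(add(mul(SSZ, Z), mul(add(SZ, Z), mul(SSSZ, Z))), add(SZ, add(SSSZ, SZ)))
  [15] add(add(add(Z, mul(SZ, Z)), mul(add(SZ, Z), mul(SSSZ, Z))), add(SZ, add(SSSZ, SZ)))
  [16] add(add(mul(SZ, Z), mul(add(SZ, Z), mul(SSSZ, Z))), add(SZ, add(SSSZ, SZ)))
  [17] add(add(add(Z, mul(Z, Z)), mul(add(SZ, Z), mul(SSSZ, Z))), add(SZ, add(SSSZ, SZ)))
  [18] add(add(mul(Z, Z), mul(add(SZ, Z), mul(SSSZ, Z))), add(SZ, add(SSSZ, SZ)))
  [19] add(add(Z, mul(add(SZ, Z), mul(SSSZ, Z))), add(SZ, add(SSSZ, SZ)))
  [20] add(mul(add(SZ, Z), mul(SSSZ, Z)), add(SZ, add(SSSZ, SZ)))
  [21] add(mul(S(add(Z, Z)), mul(SSSZ, Z)), add(SZ, add(SSSZ, SZ)))
  [22] add(add(mul(SSSZ, Z), mul(add(Z, Z), mul(SSSZ, Z))), add(SZ, add(SSSZ, SZ)))
  [23] add(add(add(Z, mul(SSZ, Z)), mul(add(Z, Z), mul(SSSZ, Z))), add(SZ, add(SSSZ, SZ)))
  [24] add(add(mul(SSZ, Z), mul(add(Z, Z), mul(SSSZ, Z))), add(SZ, add(SSSZ, SZ)))
  [25] add(add(add(Z, mul(SZ, Z)), mul(add(Z, Z), mul(SSSZ, Z))), add(SZ, add(SSSZ, SZ)))
  [26] add(add(mul(SZ, Z), mul(add(Z, Z), mul(SSSZ, Z))), add(SZ, add(SSSZ, SZ)))
  [27] add(add(add(Z, mul(Z, Z)), mul(add(Z, Z), mul(SSSZ, Z))), add(SZ, add(SSSZ, SZ)))
  [28] add(add(mul(Z, Z), mul(add(Z, Z), mul(SSSZ, Z))), add(SZ, add(SSSZ, SZ)))
  [29] add(add(Z, mul(add(Z, Z), mul(SSSZ, Z))), add(SZ, add(SSSZ, SZ)))
  [30] add(mul(add(Z, Z), mul(SSSZ, Z)), add(SZ, add(SSSZ, SZ)))
  [31] add(mul(Z, mul(SSSZ, Z)), add(SZ, add(SSSZ, SZ)))
  [32] add(Z, add(SZ, add(SSSZ, SZ)))
  [33] add(SZ, add(SSSZ, SZ))
  [34] S(add(Z, add(SSSZ, SZ)))
  [35] S(add(SSSZ, SZ))
  [36] S(S(add(SSZ, SZ)))
  [37] S(S(S(add(SZ, SZ))))
  [38] S(S(S(S(add(Z, SZ)))))
  [39] S^5(Z)

Term B:
  start: add(SSZ, SSZ)
  [1] S(add(SZ, SSZ))
  [2] S(S(add(Z, SSZ)))
  [3] S^4(Z)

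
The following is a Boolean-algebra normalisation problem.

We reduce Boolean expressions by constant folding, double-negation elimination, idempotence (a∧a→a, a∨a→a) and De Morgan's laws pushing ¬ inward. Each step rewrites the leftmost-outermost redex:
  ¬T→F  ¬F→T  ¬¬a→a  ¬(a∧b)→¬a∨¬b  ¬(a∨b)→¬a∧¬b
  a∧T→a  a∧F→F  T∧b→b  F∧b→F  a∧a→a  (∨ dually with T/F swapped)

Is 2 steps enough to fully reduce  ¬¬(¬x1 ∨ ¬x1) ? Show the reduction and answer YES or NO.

  start: ¬¬(¬x1 ∨ ¬x1)
  →1  ¬x1 ∨ ¬x1
  →2  ¬x1

Answer: YES — reaches normal form ¬x1 in 2 ≤ 2 steps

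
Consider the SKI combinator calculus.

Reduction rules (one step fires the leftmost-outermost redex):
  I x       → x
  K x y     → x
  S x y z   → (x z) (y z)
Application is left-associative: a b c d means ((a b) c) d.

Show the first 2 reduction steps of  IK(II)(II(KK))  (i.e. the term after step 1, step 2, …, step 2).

Answer: after 2 steps: II

Working:
  start: IK(II)(II(KK))
  →1  K(II)(II(KK))
  →2  II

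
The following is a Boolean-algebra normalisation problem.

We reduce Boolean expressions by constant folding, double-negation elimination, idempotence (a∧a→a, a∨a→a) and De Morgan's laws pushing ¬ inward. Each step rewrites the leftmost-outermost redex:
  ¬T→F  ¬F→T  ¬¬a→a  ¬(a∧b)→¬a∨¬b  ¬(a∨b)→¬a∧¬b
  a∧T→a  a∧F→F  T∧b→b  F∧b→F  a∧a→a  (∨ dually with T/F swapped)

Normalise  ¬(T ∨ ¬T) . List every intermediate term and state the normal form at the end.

  start: ¬(T ∨ ¬T)
  →1  ¬T ∧ ¬¬T
  →2  F ∧ ¬¬T
  →3  F

Answer: normal form = F  (in 3 steps)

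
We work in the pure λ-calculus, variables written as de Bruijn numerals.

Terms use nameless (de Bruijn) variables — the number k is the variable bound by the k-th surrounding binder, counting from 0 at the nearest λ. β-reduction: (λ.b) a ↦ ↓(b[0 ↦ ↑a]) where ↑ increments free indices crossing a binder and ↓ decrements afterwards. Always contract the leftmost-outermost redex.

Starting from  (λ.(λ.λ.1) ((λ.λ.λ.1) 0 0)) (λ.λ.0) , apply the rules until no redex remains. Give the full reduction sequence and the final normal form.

Answer: normal form = λ.λ.λ.λ.0  (in 4 steps)

Working:
  start: (λ.(λ.λ.1) ((λ.λ.λ.1) 0 0)) (λ.λ.0)
  →1  (λ.λ.1) ((λ.λ.λ.1) (λ.λ.0) (λ.λ.0))
  →2  λ.(λ.λ.λ.1) (λ.λ.0) (λ.λ.0)
  →3  λ.(λ.λ.1) (λ.λ.0)
  →4  λ.λ.λ.λ.0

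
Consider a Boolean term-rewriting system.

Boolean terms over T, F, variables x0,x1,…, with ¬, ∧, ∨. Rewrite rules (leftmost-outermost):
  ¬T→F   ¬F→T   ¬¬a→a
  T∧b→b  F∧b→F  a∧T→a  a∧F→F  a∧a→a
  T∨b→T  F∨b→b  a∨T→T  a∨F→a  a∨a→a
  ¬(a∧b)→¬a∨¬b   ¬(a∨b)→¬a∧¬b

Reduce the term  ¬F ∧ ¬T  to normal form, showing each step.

  start: ¬F ∧ ¬T
  step 1: T ∧ ¬T
  step 2: ¬T
  step 3: F

Answer: normal form = F  (in 3 steps)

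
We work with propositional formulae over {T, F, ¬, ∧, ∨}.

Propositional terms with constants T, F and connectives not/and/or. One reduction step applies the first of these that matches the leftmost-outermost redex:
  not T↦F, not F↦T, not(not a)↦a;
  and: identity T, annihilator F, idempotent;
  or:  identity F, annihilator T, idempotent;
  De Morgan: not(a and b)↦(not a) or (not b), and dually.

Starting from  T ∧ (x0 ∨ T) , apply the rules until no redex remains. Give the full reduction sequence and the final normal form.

Answer: normal form = T  (in 2 steps)

Derivation:
  start: T ∧ (x0 ∨ T)
  step 1: x0 ∨ T
  step 2: T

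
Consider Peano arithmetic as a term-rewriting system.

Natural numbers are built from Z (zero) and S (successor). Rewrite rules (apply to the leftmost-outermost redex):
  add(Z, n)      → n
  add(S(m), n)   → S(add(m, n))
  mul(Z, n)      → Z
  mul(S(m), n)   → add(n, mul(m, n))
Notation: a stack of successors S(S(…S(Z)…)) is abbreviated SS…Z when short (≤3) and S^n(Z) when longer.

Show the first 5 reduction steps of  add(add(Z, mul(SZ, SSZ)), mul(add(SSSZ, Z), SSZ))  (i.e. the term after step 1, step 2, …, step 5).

Answer: after 5 steps: S(add(S(add(Z, mul(Z, SSZ))), mul(add(SSSZ, Z), SSZ)))

Working:
  start: add(add(Z, mul(SZ, SSZ)), mul(add(SSSZ, Z), SSZ))
  [1] add(mul(SZ, SSZ), mul(add(SSSZ, Z), SSZ))
  [2] add(add(SSZ, mul(Z, SSZ)), mul(add(SSSZ, Z), SSZ))
  [3] add(S(add(SZ, mul(Z, SSZ))), mul(add(SSSZ, Z), SSZ))
  [4] S(add(add(SZ, mul(Z, SSZ)), mul(add(SSSZ, Z), SSZ)))
  [5] S(add(S(add(Z, mul(Z, SSZ))), mul(add(SSSZ, Z), SSZ)))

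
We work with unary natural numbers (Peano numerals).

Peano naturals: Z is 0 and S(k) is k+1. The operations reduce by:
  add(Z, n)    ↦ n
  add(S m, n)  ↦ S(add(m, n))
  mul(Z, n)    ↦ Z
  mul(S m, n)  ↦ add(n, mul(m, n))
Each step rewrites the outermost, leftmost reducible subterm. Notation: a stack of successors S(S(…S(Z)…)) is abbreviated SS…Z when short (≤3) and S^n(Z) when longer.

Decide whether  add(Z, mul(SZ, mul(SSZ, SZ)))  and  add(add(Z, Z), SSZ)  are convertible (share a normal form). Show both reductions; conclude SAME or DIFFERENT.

Term A:
  start: add(Z, mul(SZ, mul(SSZ, SZ)))
  [1] mul(SZ, mul(SSZ, SZ))
  [2] add(mul(SSZ, SZ), mul(Z, mul(SSZ, SZ)))
  [3] add(add(SZ, mul(SZ, SZ)), mul(Z, mul(SSZ, SZ)))
  [4] add(S(add(Z, mul(SZ, SZ))), mul(Z, mul(SSZ, SZ)))
  [5] S(add(add(Z, mul(SZ, SZ)), mul(Z, mul(SSZ, SZ))))
  [6] S(add(mul(SZ, SZ), mul(Z, mul(SSZ, SZ))))
  [7] S(add(add(SZ, mul(Z, SZ)), mul(Z, mul(SSZ, SZ))))
  [8] S(add(S(add(Z, mul(Z, SZ))), mul(Z, mul(SSZ, SZ))))
  [9] S(S(add(add(Z, mul(Z, SZ)), mul(Z, mul(SSZ, SZ)))))
  [10] S(S(add(mul(Z, SZ), mul(Z, mul(SSZ, SZ)))))
  [11] S(S(add(Z, mul(Z, mul(SSZ, SZ)))))
  [12] S(S(mul(Z, mul(SSZ, SZ))))
  [13] SSZ

Term B:
  start: add(add(Z, Z), SSZ)
  [1] add(Z, SSZ)
  [2] SSZ

Answer: SAME — A ⇓ SSZ, B ⇓ SSZ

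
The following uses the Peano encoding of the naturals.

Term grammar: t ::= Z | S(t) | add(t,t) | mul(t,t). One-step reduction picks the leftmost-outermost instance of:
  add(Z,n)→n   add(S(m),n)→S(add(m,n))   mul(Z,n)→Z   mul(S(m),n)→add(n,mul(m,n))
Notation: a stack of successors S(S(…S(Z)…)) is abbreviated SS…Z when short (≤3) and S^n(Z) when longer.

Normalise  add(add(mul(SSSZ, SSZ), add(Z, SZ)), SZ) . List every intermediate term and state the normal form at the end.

Answer: normal form = S^8(Z)  (in 29 steps)

Working:
  start: add(add(mul(SSSZ, SSZ), add(Z, SZ)), SZ)
  [1] add(add(add(SSZ, mul(SSZ, SSZ)), add(Z, SZ)), SZ)
  [2] add(add(S(add(SZ, mul(SSZ, SSZ))), add(Z, SZ)), SZ)
  [3] add(S(add(add(SZ, mul(SSZ, SSZ)), add(Z, SZ))), SZ)
  [4] S(add(add(add(SZ, mul(SSZ, SSZ)), add(Z, SZ)), SZ))
  [5] S(add(add(S(add(Z, mul(SSZ, SSZ))), add(Z, SZ)), SZ))
  [6] S(add(S(add(add(Z, mul(SSZ, SSZ)), add(Z, SZ))), SZ))
  [7] S(S(add(add(add(Z, mul(SSZ, SSZ)), add(Z, SZ)), SZ)))
  [8] S(S(add(add(mul(SSZ, SSZ), add(Z, SZ)), SZ)))
  [9] S(S(add(add(add(SSZ, mul(SZ, SSZ)), add(Z, SZ)), SZ)))
  [10] S(S(add(add(S(add(SZ, mul(SZ, SSZ))), add(Z, SZ)), SZ)))
  [11] S(S(add(S(add(add(SZ, mul(SZ, SSZ)), add(Z, SZ))), SZ)))
  [12] S(S(S(add(add(add(SZ, mul(SZ, SSZ)), add(Z, SZ)), SZ))))
  [13] S(S(S(add(add(S(add(Z, mul(SZ, SSZ))), add(Z, SZ)), SZ))))
  [14] S(S(S(add(S(add(add(Z, mul(SZ, SSZ)), add(Z, SZ))), SZ))))
  [15] S(S(S(S(add(add(add(Z, mul(SZ, SSZ)), add(Z, SZ)), SZ)))))
  [16] S(S(S(S(add(add(mul(SZ, SSZ), add(Z, SZ)), SZ)))))
  [17] S(S(S(S(add(add(add(SSZ, mul(Z, SSZ)), add(Z, SZ)), SZ)))))
  [18] S(S(S(S(add(add(S(add(SZ, mul(Z, SSZ))), add(Z, SZ)), SZ)))))
  [19] S(S(S(S(add(S(add(add(SZ, mul(Z, SSZ)), add(Z, SZ))), SZ)))))
  [20] S(S(S(S(S(add(add(add(SZ, mul(Z, SSZ)), add(Z, SZ)), SZ))))))
  [21] S(S(S(S(S(add(add(S(add(Z, mul(Z, SSZ))), add(Z, SZ)), SZ))))))
  [22] S(S(S(S(S(add(S(add(add(Z, mul(Z, SSZ)), add(Z, SZ))), SZ))))))
  [23] S(S(S(S(S(S(add(add(add(Z, mul(Z, SSZ)), add(Z, SZ)), SZ)))))))
  [24] S(S(S(S(S(S(add(add(mul(Z, SSZ), add(Z, SZ)), SZ)))))))
  [25] S(S(S(S(S(S(add(add(Z, add(Z, SZ)), SZ)))))))
  [26] S(S(S(S(S(S(add(add(Z, SZ), SZ)))))))
  [27] S(S(S(S(S(S(add(SZ, SZ)))))))
  [28] S(S(S(S(S(S(S(add(Z, SZ))))))))
  [29] S^8(Z)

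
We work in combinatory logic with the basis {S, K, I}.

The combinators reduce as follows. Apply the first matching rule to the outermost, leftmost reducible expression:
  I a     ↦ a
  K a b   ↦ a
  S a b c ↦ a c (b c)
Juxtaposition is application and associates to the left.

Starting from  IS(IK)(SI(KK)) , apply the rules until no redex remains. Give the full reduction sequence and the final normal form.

  start: IS(IK)(SI(KK))
  →1  S(IK)(SI(KK))
  →2  SK(SI(KK))

Answer: normal form = SK(SI(KK))  (in 2 steps)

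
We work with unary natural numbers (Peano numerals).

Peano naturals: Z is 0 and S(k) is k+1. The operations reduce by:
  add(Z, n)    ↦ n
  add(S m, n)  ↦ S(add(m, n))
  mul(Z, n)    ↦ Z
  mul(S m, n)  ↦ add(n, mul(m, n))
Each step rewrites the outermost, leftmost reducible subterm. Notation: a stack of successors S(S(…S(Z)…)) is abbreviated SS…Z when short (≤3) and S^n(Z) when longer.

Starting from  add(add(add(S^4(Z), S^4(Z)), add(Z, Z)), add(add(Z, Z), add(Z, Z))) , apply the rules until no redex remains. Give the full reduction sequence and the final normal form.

  start: add(add(add(S^4(Z), S^4(Z)), add(Z, Z)), add(add(Z, Z), add(Z, Z)))
  →1  add(add(S(add(SSSZ, S^4(Z))), add(Z, Z)), add(add(Z, Z), add(Z, Z)))
  →2  add(S(add(add(SSSZ, S^4(Z)), add(Z, Z))), add(add(Z, Z), add(Z, Z)))
  →3  S(add(add(add(SSSZ, S^4(Z)), add(Z, Z)), add(add(Z, Z), add(Z, Z))))
  →4  S(add(add(S(add(SSZ, S^4(Z))), add(Z, Z)), add(add(Z, Z), add(Z, Z))))
  →5  S(add(S(add(add(SSZ, S^4(Z)), add(Z, Z))), add(add(Z, Z), add(Z, Z))))
  →6  S(S(add(add(add(SSZ, S^4(Z)), add(Z, Z)), add(add(Z, Z), add(Z, Z)))))
  →7  S(S(add(add(S(add(SZ, S^4(Z))), add(Z, Z)), add(add(Z, Z), add(Z, Z)))))
  →8  S(S(add(S(add(add(SZ, S^4(Z)), add(Z, Z))), add(add(Z, Z), add(Z, Z)))))
  →9  S(S(S(add(add(add(SZ, S^4(Z)), add(Z, Z)), add(add(Z, Z), add(Z, Z))))))
  →10  S(S(S(add(add(S(add(Z, S^4(Z))), add(Z, Z)), add(add(Z, Z), add(Z, Z))))))
  →11  S(S(S(add(S(add(add(Z, S^4(Z)), add(Z, Z))), add(add(Z, Z), add(Z, Z))))))
  →12  S(S(S(S(add(add(add(Z, S^4(Z)), add(Z, Z)), add(add(Z, Z), add(Z, Z)))))))
  →13  S(S(S(S(add(add(S^4(Z), add(Z, Z)), add(add(Z, Z), add(Z, Z)))))))
  →14  S(S(S(S(add(S(add(SSSZ, add(Z, Z))), add(add(Z, Z), add(Z, Z)))))))
  →15  S(S(S(S(S(add(add(SSSZ, add(Z, Z)), add(add(Z, Z), add(Z, Z))))))))
  →16  S(S(S(S(S(add(S(add(SSZ, add(Z, Z))), add(add(Z, Z), add(Z, Z))))))))
  →17  S(S(S(S(S(S(add(add(SSZ, add(Z, Z)), add(add(Z, Z), add(Z, Z)))))))))
  →18  S(S(S(S(S(S(add(S(add(SZ, add(Z, Z))), add(add(Z, Z), add(Z, Z)))))))))
  →19  S(S(S(S(S(S(S(add(add(SZ, add(Z, Z)), add(add(Z, Z), add(Z, Z))))))))))
  →20  S(S(S(S(S(S(S(add(S(add(Z, add(Z, Z))), add(add(Z, Z), add(Z, Z))))))))))
  →21  S(S(S(S(S(S(S(S(add(add(Z, add(Z, Z)), add(add(Z, Z), add(Z, Z)))))))))))
  →22  S(S(S(S(S(S(S(S(add(add(Z, Z), add(add(Z, Z), add(Z, Z)))))))))))
  →23  S(S(S(S(S(S(S(S(add(Z, add(add(Z, Z), add(Z, Z)))))))))))
  →24  S(S(S(S(S(S(S(S(add(add(Z, Z), add(Z, Z))))))))))
  →25  S(S(S(S(S(S(S(S(add(Z, add(Z, Z))))))))))
  →26  S(S(S(S(S(S(S(S(add(Z, Z)))))))))
  →27  S^8(Z)

Answer: normal form = S^8(Z)  (in 27 steps)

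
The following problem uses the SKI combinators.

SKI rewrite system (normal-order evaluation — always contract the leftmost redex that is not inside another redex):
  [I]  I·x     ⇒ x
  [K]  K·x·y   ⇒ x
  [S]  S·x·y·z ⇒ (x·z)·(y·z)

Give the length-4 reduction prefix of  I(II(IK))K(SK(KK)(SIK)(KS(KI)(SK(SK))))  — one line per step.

Answer: after 4 steps: KK(SK(KK)(SIK)(KS(KI)(SK(SK))))

Working:
  start: I(II(IK))K(SK(KK)(SIK)(KS(KI)(SK(SK))))
  →1  II(IK)K(SK(KK)(SIK)(KS(KI)(SK(SK))))
  →2  I(IK)K(SK(KK)(SIK)(KS(KI)(SK(SK))))
  →3  IKK(SK(KK)(SIK)(KS(KI)(SK(SK))))
  →4  KK(SK(KK)(SIK)(KS(KI)(SK(SK))))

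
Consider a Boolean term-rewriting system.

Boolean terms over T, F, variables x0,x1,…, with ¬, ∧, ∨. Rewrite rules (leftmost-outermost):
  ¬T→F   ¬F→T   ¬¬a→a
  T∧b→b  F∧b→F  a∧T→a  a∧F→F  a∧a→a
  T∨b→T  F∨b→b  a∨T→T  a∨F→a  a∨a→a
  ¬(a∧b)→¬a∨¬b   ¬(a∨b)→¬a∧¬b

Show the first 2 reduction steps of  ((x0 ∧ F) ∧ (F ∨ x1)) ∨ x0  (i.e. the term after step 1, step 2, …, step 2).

Answer: after 2 steps: F ∨ x0

Reduction:
  start: ((x0 ∧ F) ∧ (F ∨ x1)) ∨ x0
  →1  (F ∧ (F ∨ x1)) ∨ x0
  →2  F ∨ x0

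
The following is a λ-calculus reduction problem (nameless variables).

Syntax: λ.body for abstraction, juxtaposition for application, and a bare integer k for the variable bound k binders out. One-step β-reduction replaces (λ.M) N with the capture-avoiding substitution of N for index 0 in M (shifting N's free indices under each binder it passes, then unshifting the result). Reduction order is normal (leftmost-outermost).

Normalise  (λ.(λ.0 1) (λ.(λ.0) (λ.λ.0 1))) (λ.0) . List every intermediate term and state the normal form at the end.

Answer: normal form = λ.λ.0 1  (in 4 steps)

Reduction:
  start: (λ.(λ.0 1) (λ.(λ.0) (λ.λ.0 1))) (λ.0)
  →1  (λ.0 (λ.0)) (λ.(λ.0) (λ.λ.0 1))
  →2  (λ.(λ.0) (λ.λ.0 1)) (λ.0)
  →3  (λ.0) (λ.λ.0 1)
  →4  λ.λ.0 1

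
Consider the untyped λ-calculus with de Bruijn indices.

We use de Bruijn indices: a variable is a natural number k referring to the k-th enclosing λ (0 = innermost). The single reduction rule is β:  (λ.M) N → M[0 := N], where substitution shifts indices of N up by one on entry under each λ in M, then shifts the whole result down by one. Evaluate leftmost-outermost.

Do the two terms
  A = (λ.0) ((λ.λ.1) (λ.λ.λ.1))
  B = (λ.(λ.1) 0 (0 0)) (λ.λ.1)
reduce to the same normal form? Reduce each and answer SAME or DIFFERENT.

Term A:
  start: (λ.0) ((λ.λ.1) (λ.λ.λ.1))
  [1] (λ.λ.1) (λ.λ.λ.1)
  [2] λ.λ.λ.λ.1

Term B:
  start: (λ.(λ.1) 0 (0 0)) (λ.λ.1)
  [1] (λ.λ.λ.1) (λ.λ.1) ((λ.λ.1) (λ.λ.1))
  [2] (λ.λ.1) ((λ.λ.1) (λ.λ.1))
  [3] λ.(λ.λ.1) (λ.λ.1)
  [4] λ.λ.λ.λ.1

Answer: SAME — A ⇓ λ.λ.λ.λ.1, B ⇓ λ.λ.λ.λ.1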